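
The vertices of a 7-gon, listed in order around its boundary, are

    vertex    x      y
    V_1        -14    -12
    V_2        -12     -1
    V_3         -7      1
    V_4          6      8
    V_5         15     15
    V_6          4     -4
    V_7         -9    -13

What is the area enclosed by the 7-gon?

Apply the shoelace formula: 2A = Σ (x_i·y_{i+1} − x_{i+1}·y_i), indices taken mod 7.
V_1→V_2: (-14)(-1) − (-12)(-12) = -130
V_2→V_3: (-12)(1) − (-7)(-1) = -19
V_3→V_4: (-7)(8) − (6)(1) = -62
V_4→V_5: (6)(15) − (15)(8) = -30
V_5→V_6: (15)(-4) − (4)(15) = -120
V_6→V_7: (4)(-13) − (-9)(-4) = -88
V_7→V_1: (-9)(-12) − (-14)(-13) = -74
Σ = -523
Area = |Σ|/2 = 261.5.

261.5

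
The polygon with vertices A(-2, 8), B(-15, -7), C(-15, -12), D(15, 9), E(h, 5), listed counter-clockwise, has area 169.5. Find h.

The doubled signed area Σ (x_i y_{i+1} − x_{i+1} y_i) is linear in h.
With h=0 it equals 339; the coefficient of h is -1 (from the two edges through E).
So -1·h + 339 = 2·169.5 = 339 ⇒ h = 0.

0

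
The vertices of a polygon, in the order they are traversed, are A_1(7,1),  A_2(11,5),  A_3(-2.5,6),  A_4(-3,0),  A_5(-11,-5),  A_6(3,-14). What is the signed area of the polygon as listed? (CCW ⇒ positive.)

Apply Gauss's area formula: 2A = Σ (x_i·y_{i+1} − x_{i+1}·y_i), indices taken mod 6.
A_1→A_2: (7)(5) − (11)(1) = 24
A_2→A_3: (11)(6) − (-2.5)(5) = 78.5
A_3→A_4: (-2.5)(0) − (-3)(6) = 18
A_4→A_5: (-3)(-5) − (-11)(0) = 15
A_5→A_6: (-11)(-14) − (3)(-5) = 169
A_6→A_1: (3)(1) − (7)(-14) = 101
Σ = 405.5
Signed area = Σ/2 = 202.75 (positive ⇒ counter-clockwise traversal).

202.75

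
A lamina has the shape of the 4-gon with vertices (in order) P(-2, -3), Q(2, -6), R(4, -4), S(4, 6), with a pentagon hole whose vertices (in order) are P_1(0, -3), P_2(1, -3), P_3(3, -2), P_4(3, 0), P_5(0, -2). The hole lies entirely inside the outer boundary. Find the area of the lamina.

Outer boundary:
P→Q: (-2)(-6) − (2)(-3) = 18
Q→R: (2)(-4) − (4)(-6) = 16
R→S: (4)(6) − (4)(-4) = 40
S→P: (4)(-3) − (-2)(6) = 0
Σ = 74
Area = |Σ|/2 = 37.
Hole:
Σ = (3) + (7) + (6) + (-6) + (0) = 10
Area = |Σ|/2 = 5.
Net area = 37 − 5 = 32.

32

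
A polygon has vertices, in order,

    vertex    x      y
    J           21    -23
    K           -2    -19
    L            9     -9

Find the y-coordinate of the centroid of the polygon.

-17

Apply the shoelace formula. First the cross-terms c_i = x_i·y_{i+1} − x_{i+1}·y_i:
  -445, 189, -18  ⇒  2A = -274, A = -137.
Then Σ (y_i + y_{i+1})·c_i = 13974, so ȳ = 13974 / (6·(-137)) = -17.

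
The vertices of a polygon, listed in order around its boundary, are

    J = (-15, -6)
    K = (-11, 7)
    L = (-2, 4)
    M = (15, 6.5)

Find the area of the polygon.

133.25

Apply the shoelace formula: 2A = Σ (x_i·y_{i+1} − x_{i+1}·y_i), indices taken mod 4.
J→K: (-15)(7) − (-11)(-6) = -171
K→L: (-11)(4) − (-2)(7) = -30
L→M: (-2)(6.5) − (15)(4) = -73
M→J: (15)(-6) − (-15)(6.5) = 7.5
Σ = -266.5
Area = |Σ|/2 = 133.25.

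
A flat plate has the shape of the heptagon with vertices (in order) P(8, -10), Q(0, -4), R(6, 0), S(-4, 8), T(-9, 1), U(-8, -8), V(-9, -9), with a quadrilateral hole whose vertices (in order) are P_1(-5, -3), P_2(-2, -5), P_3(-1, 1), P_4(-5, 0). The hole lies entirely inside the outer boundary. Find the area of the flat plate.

Outer boundary:
Apply the surveyor's formula: 2A = Σ (x_i·y_{i+1} − x_{i+1}·y_i), indices taken mod 7.
Σ = (-32) + (24) + (48) + (68) + (80) + (0) + (162) = 350
Area = |Σ|/2 = 175.
Hole:
P_1→P_2: (-5)(-5) − (-2)(-3) = 19
P_2→P_3: (-2)(1) − (-1)(-5) = -7
P_3→P_4: (-1)(0) − (-5)(1) = 5
P_4→P_1: (-5)(-3) − (-5)(0) = 15
Σ = 32
Area = |Σ|/2 = 16.
Net area = 175 − 16 = 159.

159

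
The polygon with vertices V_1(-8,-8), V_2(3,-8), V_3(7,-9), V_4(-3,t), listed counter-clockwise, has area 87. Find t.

Write out the shoelace sum; only the two edges meeting at V_4 involve t:
2·Area = [(7·t − (-3)·(-9)) + ((-3)·(-8) − (-8)·t)] + 117
       = 15·t + 114 = 174
⇒ t = 4.

4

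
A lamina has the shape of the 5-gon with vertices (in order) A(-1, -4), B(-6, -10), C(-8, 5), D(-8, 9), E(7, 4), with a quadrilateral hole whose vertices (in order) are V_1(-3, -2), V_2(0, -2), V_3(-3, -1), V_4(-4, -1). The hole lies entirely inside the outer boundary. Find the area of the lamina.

135.5

Outer boundary:
Apply the shoelace (surveyor's) formula: 2A = Σ (x_i·y_{i+1} − x_{i+1}·y_i), indices taken mod 5.
Σ = (-14) + (-110) + (-32) + (-95) + (-24) = -275
Area = |Σ|/2 = 137.5.
Hole:
Σ = (6) + (-6) + (-1) + (5) = 4
Area = |Σ|/2 = 2.
Net area = 137.5 − 2 = 135.5.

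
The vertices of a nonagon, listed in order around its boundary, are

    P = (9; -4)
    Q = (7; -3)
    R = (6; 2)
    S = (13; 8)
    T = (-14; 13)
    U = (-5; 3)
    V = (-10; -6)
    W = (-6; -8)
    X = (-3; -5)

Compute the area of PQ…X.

263

Apply the surveyor's formula: 2A = Σ (x_i·y_{i+1} − x_{i+1}·y_i), indices taken mod 9.
Σ = (1) + (32) + (22) + (281) + (23) + (60) + (44) + (6) + (57) = 526
Area = |Σ|/2 = 263.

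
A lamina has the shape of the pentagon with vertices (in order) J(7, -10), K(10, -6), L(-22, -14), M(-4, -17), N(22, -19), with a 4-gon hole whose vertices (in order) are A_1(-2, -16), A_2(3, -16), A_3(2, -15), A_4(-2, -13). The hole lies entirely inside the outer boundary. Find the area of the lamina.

225

Outer boundary:
Apply the shoelace (surveyor's) formula: 2A = Σ (x_i·y_{i+1} − x_{i+1}·y_i), indices taken mod 5.
J→K: (7)(-6) − (10)(-10) = 58
K→L: (10)(-14) − (-22)(-6) = -272
L→M: (-22)(-17) − (-4)(-14) = 318
M→N: (-4)(-19) − (22)(-17) = 450
N→J: (22)(-10) − (7)(-19) = -87
Σ = 467
Area = |Σ|/2 = 233.5.
Hole:
Apply Gauss's area formula: 2A = Σ (x_i·y_{i+1} − x_{i+1}·y_i), indices taken mod 4.
Σ = (80) + (-13) + (-56) + (6) = 17
Area = |Σ|/2 = 8.5.
Net area = 233.5 − 8.5 = 225.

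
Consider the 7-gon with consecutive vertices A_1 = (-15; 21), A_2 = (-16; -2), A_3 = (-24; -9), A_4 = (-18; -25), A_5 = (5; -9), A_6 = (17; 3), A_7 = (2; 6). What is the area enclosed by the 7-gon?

Σ = (366) + (96) + (438) + (287) + (168) + (96) + (132) = 1583
Area = |Σ|/2 = 791.5.

791.5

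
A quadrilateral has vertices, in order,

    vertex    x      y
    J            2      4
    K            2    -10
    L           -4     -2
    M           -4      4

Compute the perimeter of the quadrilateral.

|JK| = √((0)² + (-14)²) = √196 = 14
|KL| = √((-6)² + (8)²) = √100 = 10
|LM| = √((0)² + (6)²) = √36 = 6
|MJ| = √((6)² + (0)²) = √36 = 6
Perimeter = 14 + 10 + 6 + 6 = 36.

36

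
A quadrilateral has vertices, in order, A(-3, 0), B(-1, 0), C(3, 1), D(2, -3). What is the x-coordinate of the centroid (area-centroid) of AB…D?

Apply the shoelace formula. First the cross-terms c_i = x_i·y_{i+1} − x_{i+1}·y_i:
  0, -1, -11, -9  ⇒  2A = -21, A = -10.5.
Then Σ (x_i + x_{i+1})·c_i = -48, so x̄ = -48 / (6·(-10.5)) = 16/21.

16/21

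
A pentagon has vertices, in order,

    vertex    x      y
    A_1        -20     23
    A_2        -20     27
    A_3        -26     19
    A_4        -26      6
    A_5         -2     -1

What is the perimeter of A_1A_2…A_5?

82

|A_1A_2| = √((0)² + (4)²) = √16 = 4
|A_2A_3| = √((-6)² + (-8)²) = √100 = 10
|A_3A_4| = √((0)² + (-13)²) = √169 = 13
|A_4A_5| = √((24)² + (-7)²) = √625 = 25
|A_5A_1| = √((-18)² + (24)²) = √900 = 30
Perimeter = 4 + 10 + 13 + 25 + 30 = 82.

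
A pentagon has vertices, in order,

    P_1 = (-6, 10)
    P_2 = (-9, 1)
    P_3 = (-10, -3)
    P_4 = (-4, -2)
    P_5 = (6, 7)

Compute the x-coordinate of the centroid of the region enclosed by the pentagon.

Apply the shoelace (surveyor's) formula. First the cross-terms c_i = x_i·y_{i+1} − x_{i+1}·y_i:
  84, 37, 8, -16, 102  ⇒  2A = 215, A = 107.5.
Then Σ (x_i + x_{i+1})·c_i = -2107, so x̄ = -2107 / (6·107.5) = -49/15.

-49/15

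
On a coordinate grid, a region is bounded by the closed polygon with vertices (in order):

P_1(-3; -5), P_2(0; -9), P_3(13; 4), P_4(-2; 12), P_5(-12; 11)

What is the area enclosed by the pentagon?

261.5

Apply the shoelace (surveyor's) formula: 2A = Σ (x_i·y_{i+1} − x_{i+1}·y_i), indices taken mod 5.
P_1→P_2: (-3)(-9) − (0)(-5) = 27
P_2→P_3: (0)(4) − (13)(-9) = 117
P_3→P_4: (13)(12) − (-2)(4) = 164
P_4→P_5: (-2)(11) − (-12)(12) = 122
P_5→P_1: (-12)(-5) − (-3)(11) = 93
Σ = 523
Area = |Σ|/2 = 261.5.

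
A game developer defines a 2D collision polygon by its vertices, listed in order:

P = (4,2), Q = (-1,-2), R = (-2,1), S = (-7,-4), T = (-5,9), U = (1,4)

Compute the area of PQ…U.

61

Apply the surveyor's formula: 2A = Σ (x_i·y_{i+1} − x_{i+1}·y_i), indices taken mod 6.
Σ = (-6) + (-5) + (15) + (-83) + (-29) + (-14) = -122
Area = |Σ|/2 = 61.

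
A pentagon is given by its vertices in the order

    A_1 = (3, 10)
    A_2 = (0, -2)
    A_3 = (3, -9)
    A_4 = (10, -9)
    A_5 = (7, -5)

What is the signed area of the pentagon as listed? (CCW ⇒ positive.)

80.5

A_1→A_2: (3)(-2) − (0)(10) = -6
A_2→A_3: (0)(-9) − (3)(-2) = 6
A_3→A_4: (3)(-9) − (10)(-9) = 63
A_4→A_5: (10)(-5) − (7)(-9) = 13
A_5→A_1: (7)(10) − (3)(-5) = 85
Σ = 161
Signed area = Σ/2 = 80.5 (positive ⇒ counter-clockwise traversal).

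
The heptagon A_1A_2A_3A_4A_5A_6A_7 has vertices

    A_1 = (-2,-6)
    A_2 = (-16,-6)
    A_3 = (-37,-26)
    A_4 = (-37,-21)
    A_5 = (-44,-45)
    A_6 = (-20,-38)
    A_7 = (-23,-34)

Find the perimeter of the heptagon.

138

|A_1A_2| = √((-14)² + (0)²) = √196 = 14
|A_2A_3| = √((-21)² + (-20)²) = √841 = 29
|A_3A_4| = √((0)² + (5)²) = √25 = 5
|A_4A_5| = √((-7)² + (-24)²) = √625 = 25
|A_5A_6| = √((24)² + (7)²) = √625 = 25
|A_6A_7| = √((-3)² + (4)²) = √25 = 5
|A_7A_1| = √((21)² + (28)²) = √1225 = 35
Perimeter = 14 + 29 + 5 + 25 + 25 + 5 + 35 = 138.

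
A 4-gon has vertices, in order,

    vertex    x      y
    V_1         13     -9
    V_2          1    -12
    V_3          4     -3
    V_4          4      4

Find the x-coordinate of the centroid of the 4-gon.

Apply the surveyor's formula. First the cross-terms c_i = x_i·y_{i+1} − x_{i+1}·y_i:
  -147, 45, 28, -88  ⇒  2A = -162, A = -81.
Then Σ (x_i + x_{i+1})·c_i = -3105, so x̄ = -3105 / (6·(-81)) = 115/18.

115/18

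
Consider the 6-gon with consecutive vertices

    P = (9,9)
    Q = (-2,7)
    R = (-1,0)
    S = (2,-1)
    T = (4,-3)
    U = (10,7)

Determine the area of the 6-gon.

86

Apply the shoelace (surveyor's) formula: 2A = Σ (x_i·y_{i+1} − x_{i+1}·y_i), indices taken mod 6.
Cross-terms: 81, 7, 1, -2, 58, 27  ⇒  Σ = 172
Area = |Σ|/2 = 86.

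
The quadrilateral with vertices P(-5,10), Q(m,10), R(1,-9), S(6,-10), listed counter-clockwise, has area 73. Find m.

-8

The doubled signed area Σ (x_i y_{i+1} − x_{i+1} y_i) is linear in m.
With m=0 it equals -6; the coefficient of m is -19 (from the two edges through Q).
So -19·m + -6 = 2·73 = 146 ⇒ m = -8.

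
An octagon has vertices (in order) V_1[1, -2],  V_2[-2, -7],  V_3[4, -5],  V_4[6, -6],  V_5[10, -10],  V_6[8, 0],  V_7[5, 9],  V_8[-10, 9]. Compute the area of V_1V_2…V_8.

Apply the shoelace (surveyor's) formula: 2A = Σ (x_i·y_{i+1} − x_{i+1}·y_i), indices taken mod 8.
Σ = (-11) + (38) + (6) + (0) + (80) + (72) + (135) + (11) = 331
Area = |Σ|/2 = 165.5.

165.5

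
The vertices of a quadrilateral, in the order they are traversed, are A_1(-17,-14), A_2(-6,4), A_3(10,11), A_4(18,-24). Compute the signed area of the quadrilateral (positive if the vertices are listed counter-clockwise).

-678

Apply the shoelace (surveyor's) formula: 2A = Σ (x_i·y_{i+1} − x_{i+1}·y_i), indices taken mod 4.
Σ = (-152) + (-106) + (-438) + (-660) = -1356
Signed area = Σ/2 = -678 (negative ⇒ clockwise traversal).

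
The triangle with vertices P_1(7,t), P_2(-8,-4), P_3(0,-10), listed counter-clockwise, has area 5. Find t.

-14

The doubled signed area Σ (x_i y_{i+1} − x_{i+1} y_i) is linear in t.
With t=0 it equals 122; the coefficient of t is 8 (from the two edges through P_1).
So 8·t + 122 = 2·5 = 10 ⇒ t = -14.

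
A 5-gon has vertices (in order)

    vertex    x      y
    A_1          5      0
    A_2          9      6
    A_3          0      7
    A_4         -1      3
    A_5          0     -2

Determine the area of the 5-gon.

Apply the surveyor's formula: 2A = Σ (x_i·y_{i+1} − x_{i+1}·y_i), indices taken mod 5.
Σ = (30) + (63) + (7) + (2) + (10) = 112
Area = |Σ|/2 = 56.

56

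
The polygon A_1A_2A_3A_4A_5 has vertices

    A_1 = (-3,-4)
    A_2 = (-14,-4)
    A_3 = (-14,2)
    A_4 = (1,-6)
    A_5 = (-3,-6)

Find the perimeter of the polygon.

|A_1A_2| = √((-11)² + (0)²) = √121 = 11
|A_2A_3| = √((0)² + (6)²) = √36 = 6
|A_3A_4| = √((15)² + (-8)²) = √289 = 17
|A_4A_5| = √((-4)² + (0)²) = √16 = 4
|A_5A_1| = √((0)² + (2)²) = √4 = 2
Perimeter = 11 + 6 + 17 + 4 + 2 = 40.

40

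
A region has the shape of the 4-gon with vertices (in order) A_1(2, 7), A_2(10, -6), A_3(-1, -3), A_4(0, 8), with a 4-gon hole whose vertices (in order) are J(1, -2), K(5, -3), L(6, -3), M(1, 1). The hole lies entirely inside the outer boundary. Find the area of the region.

63

Outer boundary:
Apply Gauss's area formula: 2A = Σ (x_i·y_{i+1} − x_{i+1}·y_i), indices taken mod 4.
Σ = (-82) + (-36) + (-8) + (-16) = -142
Area = |Σ|/2 = 71.
Hole:
Apply the shoelace (surveyor's) formula: 2A = Σ (x_i·y_{i+1} − x_{i+1}·y_i), indices taken mod 4.
Σ = (7) + (3) + (9) + (-3) = 16
Area = |Σ|/2 = 8.
Net area = 71 − 8 = 63.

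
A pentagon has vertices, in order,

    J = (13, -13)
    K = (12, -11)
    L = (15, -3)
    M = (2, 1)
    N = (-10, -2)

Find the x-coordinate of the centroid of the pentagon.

917/195

Apply the shoelace (surveyor's) formula. First the cross-terms c_i = x_i·y_{i+1} − x_{i+1}·y_i:
  13, 129, 21, 6, 156  ⇒  2A = 325, A = 162.5.
Then Σ (x_i + x_{i+1})·c_i = 4585, so x̄ = 4585 / (6·162.5) = 917/195.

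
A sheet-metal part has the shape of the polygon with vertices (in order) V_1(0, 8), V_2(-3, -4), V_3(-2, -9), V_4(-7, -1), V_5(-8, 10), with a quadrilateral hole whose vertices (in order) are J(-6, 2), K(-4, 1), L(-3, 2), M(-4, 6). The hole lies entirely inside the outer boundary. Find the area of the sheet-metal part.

72.5

Outer boundary:
Apply the shoelace (surveyor's) formula: 2A = Σ (x_i·y_{i+1} − x_{i+1}·y_i), indices taken mod 5.
Σ = (24) + (19) + (-61) + (-78) + (-64) = -160
Area = |Σ|/2 = 80.
Hole:
Cross-terms: 2, -5, -10, 28  ⇒  Σ = 15
Area = |Σ|/2 = 7.5.
Net area = 80 − 7.5 = 72.5.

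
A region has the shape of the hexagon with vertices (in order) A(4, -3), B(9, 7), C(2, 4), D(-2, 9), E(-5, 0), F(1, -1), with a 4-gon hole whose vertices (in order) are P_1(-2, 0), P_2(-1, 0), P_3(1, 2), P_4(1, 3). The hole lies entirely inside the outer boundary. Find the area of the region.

74.5

Outer boundary:
Apply the shoelace (surveyor's) formula: 2A = Σ (x_i·y_{i+1} − x_{i+1}·y_i), indices taken mod 6.
Σ = (55) + (22) + (26) + (45) + (5) + (1) = 154
Area = |Σ|/2 = 77.
Hole:
Σ = (0) + (-2) + (1) + (6) = 5
Area = |Σ|/2 = 2.5.
Net area = 77 − 2.5 = 74.5.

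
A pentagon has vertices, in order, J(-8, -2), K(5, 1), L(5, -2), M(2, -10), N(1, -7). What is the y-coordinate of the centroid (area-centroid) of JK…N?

Apply the surveyor's formula. First the cross-terms c_i = x_i·y_{i+1} − x_{i+1}·y_i:
  2, -15, -46, -4, -58  ⇒  2A = -121, A = -60.5.
Then Σ (y_i + y_{i+1})·c_i = 1155, so ȳ = 1155 / (6·(-60.5)) = -35/11.

-35/11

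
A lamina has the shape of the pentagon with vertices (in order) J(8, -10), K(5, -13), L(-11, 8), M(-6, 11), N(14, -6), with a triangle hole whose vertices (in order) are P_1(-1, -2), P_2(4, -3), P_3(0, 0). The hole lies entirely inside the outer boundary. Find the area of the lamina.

214.5

Outer boundary:
J→K: (8)(-13) − (5)(-10) = -54
K→L: (5)(8) − (-11)(-13) = -103
L→M: (-11)(11) − (-6)(8) = -73
M→N: (-6)(-6) − (14)(11) = -118
N→J: (14)(-10) − (8)(-6) = -92
Σ = -440
Area = |Σ|/2 = 220.
Hole:
Apply the shoelace (surveyor's) formula: 2A = Σ (x_i·y_{i+1} − x_{i+1}·y_i), indices taken mod 3.
Σ = (11) + (0) + (0) = 11
Area = |Σ|/2 = 5.5.
Net area = 220 − 5.5 = 214.5.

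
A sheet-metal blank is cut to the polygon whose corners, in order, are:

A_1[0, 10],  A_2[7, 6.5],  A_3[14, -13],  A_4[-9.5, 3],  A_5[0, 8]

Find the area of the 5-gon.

Apply the surveyor's formula: 2A = Σ (x_i·y_{i+1} − x_{i+1}·y_i), indices taken mod 5.
Cross-terms: -70, -182, -81.5, -76, 0  ⇒  Σ = -409.5
Area = |Σ|/2 = 204.75.

204.75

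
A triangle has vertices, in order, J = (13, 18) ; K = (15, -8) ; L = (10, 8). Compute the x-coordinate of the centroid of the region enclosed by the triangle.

Apply the surveyor's formula. First the cross-terms c_i = x_i·y_{i+1} − x_{i+1}·y_i:
  -374, 200, 76  ⇒  2A = -98, A = -49.
Then Σ (x_i + x_{i+1})·c_i = -3724, so x̄ = -3724 / (6·(-49)) = 38/3.

38/3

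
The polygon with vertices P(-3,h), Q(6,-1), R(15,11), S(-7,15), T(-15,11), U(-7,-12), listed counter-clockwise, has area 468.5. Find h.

The doubled signed area Σ (x_i y_{i+1} − x_{i+1} y_i) is linear in h.
With h=0 it equals 755; the coefficient of h is -13 (from the two edges through P).
So -13·h + 755 = 2·468.5 = 937 ⇒ h = -14.

-14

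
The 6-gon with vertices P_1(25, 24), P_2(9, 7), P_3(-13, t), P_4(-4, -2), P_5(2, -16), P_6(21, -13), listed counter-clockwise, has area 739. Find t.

Write out the shoelace sum; only the two edges meeting at P_3 involve t:
2·Area = [(9·t − (-13)·7) + ((-13)·(-2) − (-4)·t)] + 1166
       = 13·t + 1283 = 1478
⇒ t = 15.

15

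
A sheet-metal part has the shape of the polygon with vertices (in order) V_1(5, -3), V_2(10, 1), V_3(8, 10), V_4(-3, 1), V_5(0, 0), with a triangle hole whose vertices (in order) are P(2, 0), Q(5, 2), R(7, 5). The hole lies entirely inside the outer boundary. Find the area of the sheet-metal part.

80

Outer boundary:
Apply Gauss's area formula: 2A = Σ (x_i·y_{i+1} − x_{i+1}·y_i), indices taken mod 5.
Cross-terms: 35, 92, 38, 0, 0  ⇒  Σ = 165
Area = |Σ|/2 = 82.5.
Hole:
Σ = (4) + (11) + (-10) = 5
Area = |Σ|/2 = 2.5.
Net area = 82.5 − 2.5 = 80.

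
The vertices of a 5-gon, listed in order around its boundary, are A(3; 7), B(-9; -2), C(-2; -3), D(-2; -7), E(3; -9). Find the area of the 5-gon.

Apply the shoelace formula: 2A = Σ (x_i·y_{i+1} − x_{i+1}·y_i), indices taken mod 5.
Σ = (57) + (23) + (8) + (39) + (48) = 175
Area = |Σ|/2 = 87.5.

87.5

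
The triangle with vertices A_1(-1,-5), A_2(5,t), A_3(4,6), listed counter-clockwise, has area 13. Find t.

3

Write out the shoelace sum; only the two edges meeting at A_2 involve t:
2·Area = [((-1)·t − 5·(-5)) + (5·6 − 4·t)] + -14
       = -5·t + 41 = 26
⇒ t = 3.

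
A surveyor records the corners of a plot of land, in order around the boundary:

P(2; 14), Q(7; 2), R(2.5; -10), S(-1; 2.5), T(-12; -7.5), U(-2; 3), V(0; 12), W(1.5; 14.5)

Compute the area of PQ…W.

118.125

Apply Gauss's area formula: 2A = Σ (x_i·y_{i+1} − x_{i+1}·y_i), indices taken mod 8.
Σ = (-94) + (-75) + (-3.75) + (37.5) + (-51) + (-24) + (-18) + (-8) = -236.25
Area = |Σ|/2 = 118.125.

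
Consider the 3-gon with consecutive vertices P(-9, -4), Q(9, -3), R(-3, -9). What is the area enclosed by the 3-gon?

Apply the surveyor's formula: 2A = Σ (x_i·y_{i+1} − x_{i+1}·y_i), indices taken mod 3.
P→Q: (-9)(-3) − (9)(-4) = 63
Q→R: (9)(-9) − (-3)(-3) = -90
R→P: (-3)(-4) − (-9)(-9) = -69
Σ = -96
Area = |Σ|/2 = 48.

48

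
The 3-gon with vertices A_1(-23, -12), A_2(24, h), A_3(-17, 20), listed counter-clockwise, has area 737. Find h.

-7

Write out the shoelace sum; only the two edges meeting at A_2 involve h:
2·Area = [((-23)·h − 24·(-12)) + (24·20 − (-17)·h)] + 664
       = -6·h + 1432 = 1474
⇒ h = -7.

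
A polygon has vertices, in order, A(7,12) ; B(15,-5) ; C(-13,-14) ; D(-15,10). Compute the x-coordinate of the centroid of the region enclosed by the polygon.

Apply the surveyor's formula. First the cross-terms c_i = x_i·y_{i+1} − x_{i+1}·y_i:
  -215, -275, -340, -250  ⇒  2A = -1080, A = -540.
Then Σ (x_i + x_{i+1})·c_i = 6240, so x̄ = 6240 / (6·(-540)) = -52/27.

-52/27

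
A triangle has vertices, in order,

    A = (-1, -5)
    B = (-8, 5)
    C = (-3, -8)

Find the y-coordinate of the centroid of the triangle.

Apply Gauss's area formula. First the cross-terms c_i = x_i·y_{i+1} − x_{i+1}·y_i:
  -45, 79, 7  ⇒  2A = 41, A = 20.5.
Then Σ (y_i + y_{i+1})·c_i = -328, so ȳ = -328 / (6·20.5) = -8/3.

-8/3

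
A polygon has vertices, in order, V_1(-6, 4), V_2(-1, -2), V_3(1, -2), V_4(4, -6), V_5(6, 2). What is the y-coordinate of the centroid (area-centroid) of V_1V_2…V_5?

20/153

Apply the shoelace formula. First the cross-terms c_i = x_i·y_{i+1} − x_{i+1}·y_i:
  16, 4, 2, 44, 36  ⇒  2A = 102, A = 51.
Then Σ (y_i + y_{i+1})·c_i = 40, so ȳ = 40 / (6·51) = 20/153.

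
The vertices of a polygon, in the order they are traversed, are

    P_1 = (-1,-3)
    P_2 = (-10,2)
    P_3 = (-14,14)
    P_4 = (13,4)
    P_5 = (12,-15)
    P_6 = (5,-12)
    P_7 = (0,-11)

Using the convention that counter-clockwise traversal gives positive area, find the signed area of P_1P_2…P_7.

-380

Apply Gauss's area formula: 2A = Σ (x_i·y_{i+1} − x_{i+1}·y_i), indices taken mod 7.
Σ = (-32) + (-112) + (-238) + (-243) + (-69) + (-55) + (-11) = -760
Signed area = Σ/2 = -380 (negative ⇒ clockwise traversal).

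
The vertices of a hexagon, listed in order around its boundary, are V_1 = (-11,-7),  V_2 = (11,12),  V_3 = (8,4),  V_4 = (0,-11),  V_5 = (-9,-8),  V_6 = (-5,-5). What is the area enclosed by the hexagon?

154.5

Apply the shoelace (surveyor's) formula: 2A = Σ (x_i·y_{i+1} − x_{i+1}·y_i), indices taken mod 6.
Σ = (-55) + (-52) + (-88) + (-99) + (5) + (-20) = -309
Area = |Σ|/2 = 154.5.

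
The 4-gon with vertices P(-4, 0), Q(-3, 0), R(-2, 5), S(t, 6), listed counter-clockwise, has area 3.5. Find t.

-2

Write out the shoelace sum; only the two edges meeting at S involve t:
2·Area = [((-2)·6 − t·5) + (t·0 − (-4)·6)] + -15
       = -5·t + -3 = 7
⇒ t = -2.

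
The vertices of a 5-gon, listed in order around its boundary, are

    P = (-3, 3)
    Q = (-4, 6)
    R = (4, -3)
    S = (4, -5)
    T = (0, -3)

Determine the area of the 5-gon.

23.5

Cross-terms: -6, -12, -8, -12, -9  ⇒  Σ = -47
Area = |Σ|/2 = 23.5.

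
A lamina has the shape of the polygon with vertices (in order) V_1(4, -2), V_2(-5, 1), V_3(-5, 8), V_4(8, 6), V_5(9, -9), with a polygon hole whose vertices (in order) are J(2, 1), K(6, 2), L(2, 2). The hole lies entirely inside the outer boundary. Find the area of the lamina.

Outer boundary:
Σ = (-6) + (-35) + (-94) + (-126) + (18) = -243
Area = |Σ|/2 = 121.5.
Hole:
Σ = (-2) + (8) + (-2) = 4
Area = |Σ|/2 = 2.
Net area = 121.5 − 2 = 119.5.

119.5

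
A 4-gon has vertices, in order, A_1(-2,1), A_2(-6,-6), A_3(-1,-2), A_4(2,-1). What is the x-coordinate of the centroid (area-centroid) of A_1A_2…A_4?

Apply the shoelace formula. First the cross-terms c_i = x_i·y_{i+1} − x_{i+1}·y_i:
  18, 6, 5, 0  ⇒  2A = 29, A = 14.5.
Then Σ (x_i + x_{i+1})·c_i = -181, so x̄ = -181 / (6·14.5) = -181/87.

-181/87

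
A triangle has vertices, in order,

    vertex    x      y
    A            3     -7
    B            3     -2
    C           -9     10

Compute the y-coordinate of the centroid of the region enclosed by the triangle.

Apply the shoelace formula. First the cross-terms c_i = x_i·y_{i+1} − x_{i+1}·y_i:
  15, 12, 33  ⇒  2A = 60, A = 30.
Then Σ (y_i + y_{i+1})·c_i = 60, so ȳ = 60 / (6·30) = 1/3.

1/3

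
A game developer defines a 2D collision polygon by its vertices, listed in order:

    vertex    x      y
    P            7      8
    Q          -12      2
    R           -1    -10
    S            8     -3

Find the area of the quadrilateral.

Apply Gauss's area formula: 2A = Σ (x_i·y_{i+1} − x_{i+1}·y_i), indices taken mod 4.
P→Q: (7)(2) − (-12)(8) = 110
Q→R: (-12)(-10) − (-1)(2) = 122
R→S: (-1)(-3) − (8)(-10) = 83
S→P: (8)(8) − (7)(-3) = 85
Σ = 400
Area = |Σ|/2 = 200.

200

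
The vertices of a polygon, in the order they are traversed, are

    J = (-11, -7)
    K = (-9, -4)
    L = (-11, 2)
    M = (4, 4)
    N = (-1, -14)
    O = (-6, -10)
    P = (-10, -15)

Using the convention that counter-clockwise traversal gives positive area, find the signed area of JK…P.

-182

Apply Gauss's area formula: 2A = Σ (x_i·y_{i+1} − x_{i+1}·y_i), indices taken mod 7.
J→K: (-11)(-4) − (-9)(-7) = -19
K→L: (-9)(2) − (-11)(-4) = -62
L→M: (-11)(4) − (4)(2) = -52
M→N: (4)(-14) − (-1)(4) = -52
N→O: (-1)(-10) − (-6)(-14) = -74
O→P: (-6)(-15) − (-10)(-10) = -10
P→J: (-10)(-7) − (-11)(-15) = -95
Σ = -364
Signed area = Σ/2 = -182 (negative ⇒ clockwise traversal).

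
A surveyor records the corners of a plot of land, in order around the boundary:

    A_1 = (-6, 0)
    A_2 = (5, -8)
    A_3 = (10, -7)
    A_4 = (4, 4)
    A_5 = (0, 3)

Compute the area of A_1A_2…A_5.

95.5

Apply Gauss's area formula: 2A = Σ (x_i·y_{i+1} − x_{i+1}·y_i), indices taken mod 5.
Cross-terms: 48, 45, 68, 12, 18  ⇒  Σ = 191
Area = |Σ|/2 = 95.5.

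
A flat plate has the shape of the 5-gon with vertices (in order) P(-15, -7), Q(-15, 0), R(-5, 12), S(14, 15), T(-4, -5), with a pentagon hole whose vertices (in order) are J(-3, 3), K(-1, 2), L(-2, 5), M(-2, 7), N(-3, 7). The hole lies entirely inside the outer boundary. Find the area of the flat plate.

287

Outer boundary:
Apply Gauss's area formula: 2A = Σ (x_i·y_{i+1} − x_{i+1}·y_i), indices taken mod 5.
Cross-terms: -105, -180, -243, -10, -47  ⇒  Σ = -585
Area = |Σ|/2 = 292.5.
Hole:
Apply the shoelace formula: 2A = Σ (x_i·y_{i+1} − x_{i+1}·y_i), indices taken mod 5.
J→K: (-3)(2) − (-1)(3) = -3
K→L: (-1)(5) − (-2)(2) = -1
L→M: (-2)(7) − (-2)(5) = -4
M→N: (-2)(7) − (-3)(7) = 7
N→J: (-3)(3) − (-3)(7) = 12
Σ = 11
Area = |Σ|/2 = 5.5.
Net area = 292.5 − 5.5 = 287.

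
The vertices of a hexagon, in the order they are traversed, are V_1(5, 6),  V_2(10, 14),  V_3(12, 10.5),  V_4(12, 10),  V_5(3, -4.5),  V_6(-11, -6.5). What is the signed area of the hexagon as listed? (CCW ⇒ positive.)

-122.75

Apply the shoelace (surveyor's) formula: 2A = Σ (x_i·y_{i+1} − x_{i+1}·y_i), indices taken mod 6.
Σ = (10) + (-63) + (-6) + (-84) + (-69) + (-33.5) = -245.5
Signed area = Σ/2 = -122.75 (negative ⇒ clockwise traversal).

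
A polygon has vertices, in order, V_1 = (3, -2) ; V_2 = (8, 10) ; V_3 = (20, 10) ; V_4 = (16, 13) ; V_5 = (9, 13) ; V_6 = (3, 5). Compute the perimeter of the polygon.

|V_1V_2| = √((5)² + (12)²) = √169 = 13
|V_2V_3| = √((12)² + (0)²) = √144 = 12
|V_3V_4| = √((-4)² + (3)²) = √25 = 5
|V_4V_5| = √((-7)² + (0)²) = √49 = 7
|V_5V_6| = √((-6)² + (-8)²) = √100 = 10
|V_6V_1| = √((0)² + (-7)²) = √49 = 7
Perimeter = 13 + 12 + 5 + 7 + 10 + 7 = 54.

54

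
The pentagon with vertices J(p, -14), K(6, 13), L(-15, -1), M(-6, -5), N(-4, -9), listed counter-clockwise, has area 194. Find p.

-2

The doubled signed area Σ (x_i y_{i+1} − x_{i+1} y_i) is linear in p.
With p=0 it equals 432; the coefficient of p is 22 (from the two edges through J).
So 22·p + 432 = 2·194 = 388 ⇒ p = -2.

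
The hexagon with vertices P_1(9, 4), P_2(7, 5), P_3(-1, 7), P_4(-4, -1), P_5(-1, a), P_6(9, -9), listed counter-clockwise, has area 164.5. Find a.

Write out the shoelace sum; only the two edges meeting at P_5 involve a:
2·Area = [((-4)·a − (-1)·(-1)) + ((-1)·(-9) − 9·a)] + 217
       = -13·a + 225 = 329
⇒ a = -8.

-8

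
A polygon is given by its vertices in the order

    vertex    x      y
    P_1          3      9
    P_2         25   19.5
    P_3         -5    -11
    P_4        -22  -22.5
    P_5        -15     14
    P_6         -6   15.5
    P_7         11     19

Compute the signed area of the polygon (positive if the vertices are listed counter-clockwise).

-755

Apply the shoelace (surveyor's) formula: 2A = Σ (x_i·y_{i+1} − x_{i+1}·y_i), indices taken mod 7.
P_1→P_2: (3)(19.5) − (25)(9) = -166.5
P_2→P_3: (25)(-11) − (-5)(19.5) = -177.5
P_3→P_4: (-5)(-22.5) − (-22)(-11) = -129.5
P_4→P_5: (-22)(14) − (-15)(-22.5) = -645.5
P_5→P_6: (-15)(15.5) − (-6)(14) = -148.5
P_6→P_7: (-6)(19) − (11)(15.5) = -284.5
P_7→P_1: (11)(9) − (3)(19) = 42
Σ = -1510
Signed area = Σ/2 = -755 (negative ⇒ clockwise traversal).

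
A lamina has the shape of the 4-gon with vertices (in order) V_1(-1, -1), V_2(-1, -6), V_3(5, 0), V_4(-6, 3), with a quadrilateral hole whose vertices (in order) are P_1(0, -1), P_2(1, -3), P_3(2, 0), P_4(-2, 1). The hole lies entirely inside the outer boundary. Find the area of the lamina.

Outer boundary:
V_1→V_2: (-1)(-6) − (-1)(-1) = 5
V_2→V_3: (-1)(0) − (5)(-6) = 30
V_3→V_4: (5)(3) − (-6)(0) = 15
V_4→V_1: (-6)(-1) − (-1)(3) = 9
Σ = 59
Area = |Σ|/2 = 29.5.
Hole:
Apply Gauss's area formula: 2A = Σ (x_i·y_{i+1} − x_{i+1}·y_i), indices taken mod 4.
Cross-terms: 1, 6, 2, 2  ⇒  Σ = 11
Area = |Σ|/2 = 5.5.
Net area = 29.5 − 5.5 = 24.

24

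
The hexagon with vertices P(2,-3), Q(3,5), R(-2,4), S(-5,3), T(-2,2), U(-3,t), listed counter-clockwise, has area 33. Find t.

The doubled signed area Σ (x_i y_{i+1} − x_{i+1} y_i) is linear in t.
With t=0 it equals 66; the coefficient of t is -4 (from the two edges through U).
So -4·t + 66 = 2·33 = 66 ⇒ t = 0.

0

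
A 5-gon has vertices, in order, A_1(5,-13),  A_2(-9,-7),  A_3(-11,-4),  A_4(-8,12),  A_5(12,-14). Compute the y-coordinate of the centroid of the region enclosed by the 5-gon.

-913/285

Apply Gauss's area formula. First the cross-terms c_i = x_i·y_{i+1} − x_{i+1}·y_i:
  -152, -41, -164, -32, -86  ⇒  2A = -475, A = -237.5.
Then Σ (y_i + y_{i+1})·c_i = 4565, so ȳ = 4565 / (6·(-237.5)) = -913/285.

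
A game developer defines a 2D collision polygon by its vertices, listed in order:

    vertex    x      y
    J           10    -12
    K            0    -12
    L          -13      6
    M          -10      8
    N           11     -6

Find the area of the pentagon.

210

Cross-terms: -120, -156, -44, -28, -72  ⇒  Σ = -420
Area = |Σ|/2 = 210.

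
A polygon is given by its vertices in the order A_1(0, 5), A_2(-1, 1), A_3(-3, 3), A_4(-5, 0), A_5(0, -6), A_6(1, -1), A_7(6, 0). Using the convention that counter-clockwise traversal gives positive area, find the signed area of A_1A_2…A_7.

Apply the surveyor's formula: 2A = Σ (x_i·y_{i+1} − x_{i+1}·y_i), indices taken mod 7.
Cross-terms: 5, 0, 15, 30, 6, 6, 30  ⇒  Σ = 92
Signed area = Σ/2 = 46 (positive ⇒ counter-clockwise traversal).

46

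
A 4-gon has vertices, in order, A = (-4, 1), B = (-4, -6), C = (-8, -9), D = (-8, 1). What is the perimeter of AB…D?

|AB| = √((0)² + (-7)²) = √49 = 7
|BC| = √((-4)² + (-3)²) = √25 = 5
|CD| = √((0)² + (10)²) = √100 = 10
|DA| = √((4)² + (0)²) = √16 = 4
Perimeter = 7 + 5 + 10 + 4 = 26.

26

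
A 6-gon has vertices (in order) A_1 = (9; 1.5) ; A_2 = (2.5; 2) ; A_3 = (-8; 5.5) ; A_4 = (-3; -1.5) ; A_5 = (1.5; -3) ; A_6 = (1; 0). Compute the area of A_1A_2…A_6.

Apply the shoelace formula: 2A = Σ (x_i·y_{i+1} − x_{i+1}·y_i), indices taken mod 6.
Cross-terms: 14.25, 29.75, 28.5, 11.25, 3, 1.5  ⇒  Σ = 88.25
Area = |Σ|/2 = 44.125.

44.125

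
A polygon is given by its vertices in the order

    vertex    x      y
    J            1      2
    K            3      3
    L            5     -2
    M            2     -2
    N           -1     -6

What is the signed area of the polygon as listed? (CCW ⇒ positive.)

Σ = (-3) + (-21) + (-6) + (-14) + (4) = -40
Signed area = Σ/2 = -20 (negative ⇒ clockwise traversal).

-20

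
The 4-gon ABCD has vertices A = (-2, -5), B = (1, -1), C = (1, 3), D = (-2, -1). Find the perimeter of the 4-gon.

|AB| = √((3)² + (4)²) = √25 = 5
|BC| = √((0)² + (4)²) = √16 = 4
|CD| = √((-3)² + (-4)²) = √25 = 5
|DA| = √((0)² + (-4)²) = √16 = 4
Perimeter = 5 + 4 + 5 + 4 = 18.

18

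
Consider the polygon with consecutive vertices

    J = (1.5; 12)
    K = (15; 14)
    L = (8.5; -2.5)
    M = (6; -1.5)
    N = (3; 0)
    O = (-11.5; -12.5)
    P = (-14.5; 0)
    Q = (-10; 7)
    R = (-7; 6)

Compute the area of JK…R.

Σ = (-159) + (-156.5) + (2.25) + (4.5) + (-37.5) + (-181.25) + (-101.5) + (-11) + (-93) = -733
Area = |Σ|/2 = 366.5.

366.5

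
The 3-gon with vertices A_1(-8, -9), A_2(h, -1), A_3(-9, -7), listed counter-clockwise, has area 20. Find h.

The doubled signed area Σ (x_i y_{i+1} − x_{i+1} y_i) is linear in h.
With h=0 it equals 24; the coefficient of h is 2 (from the two edges through A_2).
So 2·h + 24 = 2·20 = 40 ⇒ h = 8.

8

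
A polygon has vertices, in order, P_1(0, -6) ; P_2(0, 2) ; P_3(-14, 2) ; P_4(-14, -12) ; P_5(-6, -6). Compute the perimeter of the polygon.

|P_1P_2| = √((0)² + (8)²) = √64 = 8
|P_2P_3| = √((-14)² + (0)²) = √196 = 14
|P_3P_4| = √((0)² + (-14)²) = √196 = 14
|P_4P_5| = √((8)² + (6)²) = √100 = 10
|P_5P_1| = √((6)² + (0)²) = √36 = 6
Perimeter = 8 + 14 + 14 + 10 + 6 = 52.

52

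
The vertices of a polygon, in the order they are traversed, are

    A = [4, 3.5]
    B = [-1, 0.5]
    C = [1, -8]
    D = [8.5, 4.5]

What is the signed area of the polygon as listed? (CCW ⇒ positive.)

48.625

Σ = (5.5) + (7.5) + (72.5) + (11.75) = 97.25
Signed area = Σ/2 = 48.625 (positive ⇒ counter-clockwise traversal).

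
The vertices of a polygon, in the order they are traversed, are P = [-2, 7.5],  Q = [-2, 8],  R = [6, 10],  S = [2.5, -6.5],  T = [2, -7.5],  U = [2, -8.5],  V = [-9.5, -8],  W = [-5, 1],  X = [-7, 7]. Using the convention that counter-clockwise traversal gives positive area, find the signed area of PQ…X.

Apply the shoelace (surveyor's) formula: 2A = Σ (x_i·y_{i+1} − x_{i+1}·y_i), indices taken mod 9.
Σ = (-1) + (-68) + (-64) + (-5.75) + (-2) + (-96.75) + (-49.5) + (-28) + (-38.5) = -353.5
Signed area = Σ/2 = -176.75 (negative ⇒ clockwise traversal).

-176.75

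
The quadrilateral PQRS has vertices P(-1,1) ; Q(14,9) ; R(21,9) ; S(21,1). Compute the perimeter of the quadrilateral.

54

|PQ| = √((15)² + (8)²) = √289 = 17
|QR| = √((7)² + (0)²) = √49 = 7
|RS| = √((0)² + (-8)²) = √64 = 8
|SP| = √((-22)² + (0)²) = √484 = 22
Perimeter = 17 + 7 + 8 + 22 = 54.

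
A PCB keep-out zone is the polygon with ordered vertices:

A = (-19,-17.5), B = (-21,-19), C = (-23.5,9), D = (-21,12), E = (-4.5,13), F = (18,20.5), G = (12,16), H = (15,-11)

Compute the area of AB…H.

1040.875

Σ = (-6.5) + (-635.5) + (-93) + (-219) + (-326.25) + (42) + (-372) + (-471.5) = -2081.75
Area = |Σ|/2 = 1040.875.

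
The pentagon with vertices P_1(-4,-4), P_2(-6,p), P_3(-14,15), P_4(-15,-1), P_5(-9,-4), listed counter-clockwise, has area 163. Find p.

Write out the shoelace sum; only the two edges meeting at P_2 involve p:
2·Area = [((-4)·p − (-6)·(-4)) + ((-6)·15 − (-14)·p)] + 310
       = 10·p + 196 = 326
⇒ p = 13.

13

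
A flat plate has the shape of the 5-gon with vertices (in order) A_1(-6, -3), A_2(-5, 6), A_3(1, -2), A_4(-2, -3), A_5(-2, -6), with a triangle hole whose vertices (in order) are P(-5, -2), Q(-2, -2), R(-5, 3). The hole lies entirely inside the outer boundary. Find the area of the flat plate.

Outer boundary:
Cross-terms: -51, 4, -7, 6, -30  ⇒  Σ = -78
Area = |Σ|/2 = 39.
Hole:
Σ = (6) + (-16) + (25) = 15
Area = |Σ|/2 = 7.5.
Net area = 39 − 7.5 = 31.5.

31.5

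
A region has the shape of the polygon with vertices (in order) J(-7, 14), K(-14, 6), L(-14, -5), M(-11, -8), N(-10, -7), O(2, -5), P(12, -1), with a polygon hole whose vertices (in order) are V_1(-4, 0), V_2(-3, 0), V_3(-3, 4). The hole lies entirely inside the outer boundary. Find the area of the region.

320.5

Outer boundary:
J→K: (-7)(6) − (-14)(14) = 154
K→L: (-14)(-5) − (-14)(6) = 154
L→M: (-14)(-8) − (-11)(-5) = 57
M→N: (-11)(-7) − (-10)(-8) = -3
N→O: (-10)(-5) − (2)(-7) = 64
O→P: (2)(-1) − (12)(-5) = 58
P→J: (12)(14) − (-7)(-1) = 161
Σ = 645
Area = |Σ|/2 = 322.5.
Hole:
Apply the shoelace (surveyor's) formula: 2A = Σ (x_i·y_{i+1} − x_{i+1}·y_i), indices taken mod 3.
Cross-terms: 0, -12, 16  ⇒  Σ = 4
Area = |Σ|/2 = 2.
Net area = 322.5 − 2 = 320.5.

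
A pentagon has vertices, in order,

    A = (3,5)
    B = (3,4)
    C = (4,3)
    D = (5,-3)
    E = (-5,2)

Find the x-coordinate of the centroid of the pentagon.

Apply Gauss's area formula. First the cross-terms c_i = x_i·y_{i+1} − x_{i+1}·y_i:
  -3, -7, -27, -5, -31  ⇒  2A = -73, A = -36.5.
Then Σ (x_i + x_{i+1})·c_i = -248, so x̄ = -248 / (6·(-36.5)) = 248/219.

248/219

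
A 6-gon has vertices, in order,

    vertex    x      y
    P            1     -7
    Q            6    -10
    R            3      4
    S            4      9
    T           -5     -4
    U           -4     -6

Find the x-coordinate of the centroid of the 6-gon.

265/261

Apply the surveyor's formula. First the cross-terms c_i = x_i·y_{i+1} − x_{i+1}·y_i:
  32, 54, 11, 29, 14, 34  ⇒  2A = 174, A = 87.
Then Σ (x_i + x_{i+1})·c_i = 530, so x̄ = 530 / (6·87) = 265/261.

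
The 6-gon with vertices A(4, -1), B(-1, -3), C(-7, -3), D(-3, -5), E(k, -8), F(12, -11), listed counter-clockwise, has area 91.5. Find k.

Write out the shoelace sum; only the two edges meeting at E involve k:
2·Area = [((-3)·(-8) − k·(-5)) + (k·(-11) − 12·(-8))] + 27
       = -6·k + 147 = 183
⇒ k = -6.

-6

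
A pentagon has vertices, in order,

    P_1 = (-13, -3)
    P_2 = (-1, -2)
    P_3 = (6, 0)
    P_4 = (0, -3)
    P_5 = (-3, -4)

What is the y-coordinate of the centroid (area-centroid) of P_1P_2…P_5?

Apply the shoelace (surveyor's) formula. First the cross-terms c_i = x_i·y_{i+1} − x_{i+1}·y_i:
  23, 12, -18, -9, -43  ⇒  2A = -35, A = -17.5.
Then Σ (y_i + y_{i+1})·c_i = 279, so ȳ = 279 / (6·(-17.5)) = -93/35.

-93/35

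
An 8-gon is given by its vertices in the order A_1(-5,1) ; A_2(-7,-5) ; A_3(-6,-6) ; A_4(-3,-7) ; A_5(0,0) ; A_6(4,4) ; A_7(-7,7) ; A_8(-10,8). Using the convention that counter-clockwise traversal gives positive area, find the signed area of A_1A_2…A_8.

84

Apply the shoelace formula: 2A = Σ (x_i·y_{i+1} − x_{i+1}·y_i), indices taken mod 8.
A_1→A_2: (-5)(-5) − (-7)(1) = 32
A_2→A_3: (-7)(-6) − (-6)(-5) = 12
A_3→A_4: (-6)(-7) − (-3)(-6) = 24
A_4→A_5: (-3)(0) − (0)(-7) = 0
A_5→A_6: (0)(4) − (4)(0) = 0
A_6→A_7: (4)(7) − (-7)(4) = 56
A_7→A_8: (-7)(8) − (-10)(7) = 14
A_8→A_1: (-10)(1) − (-5)(8) = 30
Σ = 168
Signed area = Σ/2 = 84 (positive ⇒ counter-clockwise traversal).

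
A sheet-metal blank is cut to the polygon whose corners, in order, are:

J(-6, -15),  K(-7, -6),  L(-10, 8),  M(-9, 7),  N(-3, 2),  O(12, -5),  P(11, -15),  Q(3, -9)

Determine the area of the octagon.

233.5

Σ = (-69) + (-116) + (2) + (3) + (-9) + (-125) + (-54) + (-99) = -467
Area = |Σ|/2 = 233.5.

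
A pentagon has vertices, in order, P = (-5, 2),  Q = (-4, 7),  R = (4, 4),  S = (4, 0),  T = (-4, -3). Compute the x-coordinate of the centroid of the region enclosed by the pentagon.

-161/183

Apply the shoelace formula. First the cross-terms c_i = x_i·y_{i+1} − x_{i+1}·y_i:
  -27, -44, -16, -12, -23  ⇒  2A = -122, A = -61.
Then Σ (x_i + x_{i+1})·c_i = 322, so x̄ = 322 / (6·(-61)) = -161/183.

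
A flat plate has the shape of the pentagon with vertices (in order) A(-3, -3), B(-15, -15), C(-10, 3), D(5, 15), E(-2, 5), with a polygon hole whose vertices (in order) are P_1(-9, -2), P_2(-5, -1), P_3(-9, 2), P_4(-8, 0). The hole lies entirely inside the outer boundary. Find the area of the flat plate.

136

Outer boundary:
Apply Gauss's area formula: 2A = Σ (x_i·y_{i+1} − x_{i+1}·y_i), indices taken mod 5.
Σ = (0) + (-195) + (-165) + (55) + (21) = -284
Area = |Σ|/2 = 142.
Hole:
Σ = (-1) + (-19) + (16) + (16) = 12
Area = |Σ|/2 = 6.
Net area = 142 − 6 = 136.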